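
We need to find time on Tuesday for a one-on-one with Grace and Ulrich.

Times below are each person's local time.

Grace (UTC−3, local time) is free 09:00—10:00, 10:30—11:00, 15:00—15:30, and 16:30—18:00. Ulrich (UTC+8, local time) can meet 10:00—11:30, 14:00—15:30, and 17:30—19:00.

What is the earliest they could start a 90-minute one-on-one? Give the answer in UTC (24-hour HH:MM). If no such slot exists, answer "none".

none

Grace → UTC: 12:00–13:00, 13:30–14:00, 18:00–18:30, 19:30–21:00.
Ulrich → UTC: 02:00–03:30, 06:00–07:30, 09:30–11:00.
Grace ∩ Ulrich: (none).
Windows ≥ 90 min: (none).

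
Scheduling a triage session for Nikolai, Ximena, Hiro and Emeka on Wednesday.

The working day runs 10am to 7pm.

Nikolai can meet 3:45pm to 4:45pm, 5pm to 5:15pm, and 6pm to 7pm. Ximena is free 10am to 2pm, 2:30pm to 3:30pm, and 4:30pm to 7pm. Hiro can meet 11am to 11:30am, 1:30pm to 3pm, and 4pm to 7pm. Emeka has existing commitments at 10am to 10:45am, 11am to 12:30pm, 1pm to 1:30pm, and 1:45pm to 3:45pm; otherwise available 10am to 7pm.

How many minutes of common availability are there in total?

Emeka free within 10:00–19:00: 10:45–11:00, 12:30–13:00, 13:30–13:45, 15:45–19:00.
Nikolai ∩ Ximena: 16:30–16:45, 17:00–17:15, 18:00–19:00.
Nikolai ∩ Ximena ∩ Hiro: 16:30–16:45, 17:00–17:15, 18:00–19:00.
Nikolai ∩ Ximena ∩ Hiro ∩ Emeka: 16:30–16:45, 17:00–17:15, 18:00–19:00.
Total common minutes: 15 + 15 + 60 = 90.

90 minutes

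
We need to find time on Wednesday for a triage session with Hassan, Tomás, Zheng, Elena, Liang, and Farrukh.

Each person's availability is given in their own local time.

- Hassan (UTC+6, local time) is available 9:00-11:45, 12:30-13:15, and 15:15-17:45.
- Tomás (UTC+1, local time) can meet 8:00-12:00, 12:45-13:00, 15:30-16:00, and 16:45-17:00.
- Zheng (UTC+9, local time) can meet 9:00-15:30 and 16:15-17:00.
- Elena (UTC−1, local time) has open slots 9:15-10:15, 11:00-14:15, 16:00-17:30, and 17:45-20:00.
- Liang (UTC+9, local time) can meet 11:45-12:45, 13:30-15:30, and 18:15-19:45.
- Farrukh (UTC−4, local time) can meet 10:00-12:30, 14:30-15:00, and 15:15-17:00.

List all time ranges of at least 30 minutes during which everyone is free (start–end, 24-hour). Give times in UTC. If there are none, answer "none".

Hassan → UTC: 03:00–05:45, 06:30–07:15, 09:15–11:45.
Tomás → UTC: 07:00–11:00, 11:45–12:00, 14:30–15:00, 15:45–16:00.
Zheng → UTC: 00:00–06:30, 07:15–08:00.
Elena → UTC: 10:15–11:15, 12:00–15:15, 17:00–18:30, 18:45–21:00.
Liang → UTC: 02:45–03:45, 04:30–06:30, 09:15–10:45.
Farrukh → UTC: 14:00–16:30, 18:30–19:00, 19:15–21:00.
Hassan ∩ Tomás: 07:00–07:15, 09:15–11:00.
Hassan ∩ Tomás ∩ Zheng: (none).
Hassan ∩ Tomás ∩ Zheng ∩ Elena: (none).
Hassan ∩ Tomás ∩ Zheng ∩ Elena ∩ Liang: (none).
Hassan ∩ Tomás ∩ Zheng ∩ Elena ∩ Liang ∩ Farrukh: (none).
Windows ≥ 30 min: (none).

none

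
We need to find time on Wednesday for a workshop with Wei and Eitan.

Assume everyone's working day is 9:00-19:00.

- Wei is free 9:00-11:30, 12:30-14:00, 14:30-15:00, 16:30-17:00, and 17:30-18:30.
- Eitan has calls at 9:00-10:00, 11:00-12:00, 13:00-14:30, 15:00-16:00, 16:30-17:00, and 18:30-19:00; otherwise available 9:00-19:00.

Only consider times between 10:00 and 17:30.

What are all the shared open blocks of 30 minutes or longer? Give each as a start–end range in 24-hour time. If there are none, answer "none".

10:00–11:00, 12:30–13:00, 14:30–15:00

Eitan free within 09:00–19:00: 10:00–11:00, 12:00–13:00, 14:30–15:00, 16:00–16:30, 17:00–18:30.
Wei ∩ Eitan: 10:00–11:00, 12:30–13:00, 14:30–15:00, 17:30–18:30.
Restricted to 10:00–17:30: 10:00–11:00, 12:30–13:00, 14:30–15:00.
Windows ≥ 30 min: 10:00–11:00, 12:30–13:00, 14:30–15:00.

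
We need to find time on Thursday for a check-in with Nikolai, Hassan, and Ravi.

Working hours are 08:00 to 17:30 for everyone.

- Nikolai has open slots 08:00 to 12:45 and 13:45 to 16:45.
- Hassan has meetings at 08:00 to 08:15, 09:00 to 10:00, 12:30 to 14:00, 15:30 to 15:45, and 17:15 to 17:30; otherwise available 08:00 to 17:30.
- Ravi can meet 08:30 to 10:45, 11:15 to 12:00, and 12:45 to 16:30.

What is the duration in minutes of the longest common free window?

Hassan free within 08:00–17:30: 08:15–09:00, 10:00–12:30, 14:00–15:30, 15:45–17:15.
Nikolai ∩ Hassan: 08:15–09:00, 10:00–12:30, 14:00–15:30, 15:45–16:45.
Nikolai ∩ Hassan ∩ Ravi: 08:30–09:00, 10:00–10:45, 11:15–12:00, 14:00–15:30, 15:45–16:30.
Common window lengths: 30, 45, 45, 90, 45 min; longest is 90.

90 minutes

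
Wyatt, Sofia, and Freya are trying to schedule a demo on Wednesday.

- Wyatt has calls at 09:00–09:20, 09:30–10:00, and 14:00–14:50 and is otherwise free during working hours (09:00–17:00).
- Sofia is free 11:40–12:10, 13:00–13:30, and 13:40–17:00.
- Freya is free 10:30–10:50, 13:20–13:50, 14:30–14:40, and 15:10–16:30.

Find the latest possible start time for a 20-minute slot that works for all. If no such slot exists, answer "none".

Wyatt free within 09:00–17:00: 09:20–09:30, 10:00–14:00, 14:50–17:00.
Wyatt ∩ Sofia: 11:40–12:10, 13:00–13:30, 13:40–14:00, 14:50–17:00.
Wyatt ∩ Sofia ∩ Freya: 13:20–13:30, 13:40–13:50, 15:10–16:30.
Windows ≥ 20 min: 15:10–16:30.
Latest start in the last window 15:10–16:30 is 16:30 − 20 min = 16:10.

16:10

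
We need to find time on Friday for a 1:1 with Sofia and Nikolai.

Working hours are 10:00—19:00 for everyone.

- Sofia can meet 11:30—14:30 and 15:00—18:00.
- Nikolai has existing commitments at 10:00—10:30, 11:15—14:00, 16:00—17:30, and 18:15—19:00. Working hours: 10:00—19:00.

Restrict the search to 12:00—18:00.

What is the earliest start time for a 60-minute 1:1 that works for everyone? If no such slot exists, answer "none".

15:00

Nikolai free within 10:00–19:00: 10:30–11:15, 14:00–16:00, 17:30–18:15.
Sofia ∩ Nikolai: 14:00–14:30, 15:00–16:00, 17:30–18:00.
Restricted to 12:00–18:00: 14:00–14:30, 15:00–16:00, 17:30–18:00.
Windows ≥ 60 min: 15:00–16:00.
Earliest such window starts at 15:00.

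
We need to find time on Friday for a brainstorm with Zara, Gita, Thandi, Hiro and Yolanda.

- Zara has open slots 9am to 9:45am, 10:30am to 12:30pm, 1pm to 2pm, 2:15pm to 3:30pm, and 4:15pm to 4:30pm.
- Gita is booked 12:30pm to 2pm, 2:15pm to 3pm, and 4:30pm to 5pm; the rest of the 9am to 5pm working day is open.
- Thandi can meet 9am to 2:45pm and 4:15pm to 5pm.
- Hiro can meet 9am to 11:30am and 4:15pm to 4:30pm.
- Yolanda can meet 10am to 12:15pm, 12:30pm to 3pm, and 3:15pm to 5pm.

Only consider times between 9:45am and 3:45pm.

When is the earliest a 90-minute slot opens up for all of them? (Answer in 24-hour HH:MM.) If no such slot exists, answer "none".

Gita free within 09:00–17:00: 09:00–12:30, 14:00–14:15, 15:00–16:30.
Zara ∩ Gita: 09:00–09:45, 10:30–12:30, 15:00–15:30, 16:15–16:30.
Zara ∩ Gita ∩ Thandi: 09:00–09:45, 10:30–12:30, 16:15–16:30.
Zara ∩ Gita ∩ Thandi ∩ Hiro: 09:00–09:45, 10:30–11:30, 16:15–16:30.
Zara ∩ Gita ∩ Thandi ∩ Hiro ∩ Yolanda: 10:30–11:30, 16:15–16:30.
Restricted to 09:45–15:45: 10:30–11:30.
Windows ≥ 90 min: (none).

none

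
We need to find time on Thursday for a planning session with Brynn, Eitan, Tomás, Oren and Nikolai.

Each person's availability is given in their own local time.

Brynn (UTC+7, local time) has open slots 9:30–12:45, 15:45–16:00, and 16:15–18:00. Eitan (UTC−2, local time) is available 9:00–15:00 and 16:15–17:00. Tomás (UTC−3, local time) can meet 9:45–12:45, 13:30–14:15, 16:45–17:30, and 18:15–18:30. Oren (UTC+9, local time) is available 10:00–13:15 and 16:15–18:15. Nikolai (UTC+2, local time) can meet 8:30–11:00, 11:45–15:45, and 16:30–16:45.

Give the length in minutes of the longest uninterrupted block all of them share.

0 minutes

Brynn → UTC: 02:30–05:45, 08:45–09:00, 09:15–11:00.
Eitan → UTC: 11:00–17:00, 18:15–19:00.
Tomás → UTC: 12:45–15:45, 16:30–17:15, 19:45–20:30, 21:15–21:30.
Oren → UTC: 01:00–04:15, 07:15–09:15.
Nikolai → UTC: 06:30–09:00, 09:45–13:45, 14:30–14:45.
Brynn ∩ Eitan: (none).
Brynn ∩ Eitan ∩ Tomás: (none).
Brynn ∩ Eitan ∩ Tomás ∩ Oren: (none).
Brynn ∩ Eitan ∩ Tomás ∩ Oren ∩ Nikolai: (none).
No common window.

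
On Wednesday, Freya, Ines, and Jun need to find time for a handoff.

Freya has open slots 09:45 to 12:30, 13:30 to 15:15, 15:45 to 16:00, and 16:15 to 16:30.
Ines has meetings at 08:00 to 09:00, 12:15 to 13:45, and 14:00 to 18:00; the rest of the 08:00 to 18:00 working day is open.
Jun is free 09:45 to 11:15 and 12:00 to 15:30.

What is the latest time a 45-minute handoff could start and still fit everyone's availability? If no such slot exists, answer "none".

10:30

Ines free within 08:00–18:00: 09:00–12:15, 13:45–14:00.
Freya ∩ Ines: 09:45–12:15, 13:45–14:00.
Freya ∩ Ines ∩ Jun: 09:45–11:15, 12:00–12:15, 13:45–14:00.
Windows ≥ 45 min: 09:45–11:15.
Latest start in the last window 09:45–11:15 is 11:15 − 45 min = 10:30.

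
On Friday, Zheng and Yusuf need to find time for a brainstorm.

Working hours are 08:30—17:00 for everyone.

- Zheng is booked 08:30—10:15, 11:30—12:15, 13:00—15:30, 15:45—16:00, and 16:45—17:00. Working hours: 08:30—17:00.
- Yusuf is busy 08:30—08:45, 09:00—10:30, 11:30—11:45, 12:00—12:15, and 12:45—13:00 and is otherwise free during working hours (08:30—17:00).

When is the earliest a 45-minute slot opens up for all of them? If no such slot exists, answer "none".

Zheng free within 08:30–17:00: 10:15–11:30, 12:15–13:00, 15:30–15:45, 16:00–16:45.
Yusuf free within 08:30–17:00: 08:45–09:00, 10:30–11:30, 11:45–12:00, 12:15–12:45, 13:00–17:00.
Zheng ∩ Yusuf: 10:30–11:30, 12:15–12:45, 15:30–15:45, 16:00–16:45.
Windows ≥ 45 min: 10:30–11:30, 16:00–16:45.
Earliest such window starts at 10:30.

10:30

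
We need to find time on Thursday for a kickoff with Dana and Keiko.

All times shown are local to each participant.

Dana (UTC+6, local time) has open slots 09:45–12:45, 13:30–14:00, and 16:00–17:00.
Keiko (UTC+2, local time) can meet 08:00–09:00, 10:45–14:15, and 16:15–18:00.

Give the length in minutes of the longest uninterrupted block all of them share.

Dana → UTC: 03:45–06:45, 07:30–08:00, 10:00–11:00.
Keiko → UTC: 06:00–07:00, 08:45–12:15, 14:15–16:00.
Dana ∩ Keiko: 06:00–06:45, 10:00–11:00.
Common window lengths: 45, 60 min; longest is 60.

60 minutes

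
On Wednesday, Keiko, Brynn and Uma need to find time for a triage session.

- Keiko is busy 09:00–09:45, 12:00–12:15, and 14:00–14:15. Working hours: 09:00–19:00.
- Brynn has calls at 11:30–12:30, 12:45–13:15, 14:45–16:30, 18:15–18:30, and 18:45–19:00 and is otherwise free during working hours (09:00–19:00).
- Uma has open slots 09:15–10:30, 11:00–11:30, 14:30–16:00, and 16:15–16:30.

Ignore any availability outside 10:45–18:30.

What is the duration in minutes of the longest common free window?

30 minutes

Keiko free within 09:00–19:00: 09:45–12:00, 12:15–14:00, 14:15–19:00.
Brynn free within 09:00–19:00: 09:00–11:30, 12:30–12:45, 13:15–14:45, 16:30–18:15, 18:30–18:45.
Keiko ∩ Brynn: 09:45–11:30, 12:30–12:45, 13:15–14:00, 14:15–14:45, 16:30–18:15, 18:30–18:45.
Keiko ∩ Brynn ∩ Uma: 09:45–10:30, 11:00–11:30, 14:30–14:45.
Restricted to 10:45–18:30: 11:00–11:30, 14:30–14:45.
Common window lengths: 30, 15 min; longest is 30.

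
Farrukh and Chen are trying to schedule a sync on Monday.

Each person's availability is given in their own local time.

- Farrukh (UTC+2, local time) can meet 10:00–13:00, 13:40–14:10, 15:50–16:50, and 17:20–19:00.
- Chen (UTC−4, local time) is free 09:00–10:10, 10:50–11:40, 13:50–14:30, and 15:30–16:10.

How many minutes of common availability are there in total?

40 minutes

Farrukh → UTC: 08:00–11:00, 11:40–12:10, 13:50–14:50, 15:20–17:00.
Chen → UTC: 13:00–14:10, 14:50–15:40, 17:50–18:30, 19:30–20:10.
Farrukh ∩ Chen: 13:50–14:10, 15:20–15:40.
Total common minutes: 20 + 20 = 40.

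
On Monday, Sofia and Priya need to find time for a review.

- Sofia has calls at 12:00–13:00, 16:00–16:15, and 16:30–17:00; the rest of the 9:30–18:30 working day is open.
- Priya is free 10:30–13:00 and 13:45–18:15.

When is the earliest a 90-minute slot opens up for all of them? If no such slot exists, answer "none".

10:30

Sofia free within 09:30–18:30: 09:30–12:00, 13:00–16:00, 16:15–16:30, 17:00–18:30.
Sofia ∩ Priya: 10:30–12:00, 13:45–16:00, 16:15–16:30, 17:00–18:15.
Windows ≥ 90 min: 10:30–12:00, 13:45–16:00.
Earliest such window starts at 10:30.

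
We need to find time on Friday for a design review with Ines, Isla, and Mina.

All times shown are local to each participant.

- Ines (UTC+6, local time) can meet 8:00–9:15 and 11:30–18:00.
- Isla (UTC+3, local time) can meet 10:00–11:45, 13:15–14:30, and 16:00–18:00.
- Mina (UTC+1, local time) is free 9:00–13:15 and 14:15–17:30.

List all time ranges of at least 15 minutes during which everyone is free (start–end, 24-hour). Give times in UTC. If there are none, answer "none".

Ines → UTC: 02:00–03:15, 05:30–12:00.
Isla → UTC: 07:00–08:45, 10:15–11:30, 13:00–15:00.
Mina → UTC: 08:00–12:15, 13:15–16:30.
Ines ∩ Isla: 07:00–08:45, 10:15–11:30.
Ines ∩ Isla ∩ Mina: 08:00–08:45, 10:15–11:30.
Windows ≥ 15 min: 08:00–08:45, 10:15–11:30.

08:00–08:45, 10:15–11:30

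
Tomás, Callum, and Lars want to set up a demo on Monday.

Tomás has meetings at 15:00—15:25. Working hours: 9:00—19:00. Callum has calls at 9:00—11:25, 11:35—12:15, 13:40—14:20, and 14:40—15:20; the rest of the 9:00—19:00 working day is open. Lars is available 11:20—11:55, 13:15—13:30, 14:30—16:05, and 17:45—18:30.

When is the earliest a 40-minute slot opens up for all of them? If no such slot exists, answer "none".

15:25

Tomás free within 09:00–19:00: 09:00–15:00, 15:25–19:00.
Callum free within 09:00–19:00: 11:25–11:35, 12:15–13:40, 14:20–14:40, 15:20–19:00.
Tomás ∩ Callum: 11:25–11:35, 12:15–13:40, 14:20–14:40, 15:25–19:00.
Tomás ∩ Callum ∩ Lars: 11:25–11:35, 13:15–13:30, 14:30–14:40, 15:25–16:05, 17:45–18:30.
Windows ≥ 40 min: 15:25–16:05, 17:45–18:30.
Earliest such window starts at 15:25.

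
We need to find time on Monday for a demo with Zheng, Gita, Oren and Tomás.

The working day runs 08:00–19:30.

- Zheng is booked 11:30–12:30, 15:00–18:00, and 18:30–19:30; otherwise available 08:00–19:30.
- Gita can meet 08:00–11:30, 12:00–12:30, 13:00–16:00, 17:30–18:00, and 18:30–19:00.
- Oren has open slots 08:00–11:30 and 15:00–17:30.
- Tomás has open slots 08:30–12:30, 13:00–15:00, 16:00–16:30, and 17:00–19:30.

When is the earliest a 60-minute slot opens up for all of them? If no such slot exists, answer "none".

Zheng free within 08:00–19:30: 08:00–11:30, 12:30–15:00, 18:00–18:30.
Zheng ∩ Gita: 08:00–11:30, 13:00–15:00.
Zheng ∩ Gita ∩ Oren: 08:00–11:30.
Zheng ∩ Gita ∩ Oren ∩ Tomás: 08:30–11:30.
Windows ≥ 60 min: 08:30–11:30.
Earliest such window starts at 08:30.

08:30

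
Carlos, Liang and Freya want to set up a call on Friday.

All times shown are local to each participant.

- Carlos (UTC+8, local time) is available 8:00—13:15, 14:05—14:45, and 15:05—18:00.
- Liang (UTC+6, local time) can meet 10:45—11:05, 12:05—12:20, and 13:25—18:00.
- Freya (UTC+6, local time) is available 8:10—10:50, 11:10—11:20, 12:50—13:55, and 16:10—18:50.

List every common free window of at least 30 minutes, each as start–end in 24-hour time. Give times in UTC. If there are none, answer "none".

Carlos → UTC: 00:00–05:15, 06:05–06:45, 07:05–10:00.
Liang → UTC: 04:45–05:05, 06:05–06:20, 07:25–12:00.
Freya → UTC: 02:10–04:50, 05:10–05:20, 06:50–07:55, 10:10–12:50.
Carlos ∩ Liang: 04:45–05:05, 06:05–06:20, 07:25–10:00.
Carlos ∩ Liang ∩ Freya: 04:45–04:50, 07:25–07:55.
Windows ≥ 30 min: 07:25–07:55.

07:25–07:55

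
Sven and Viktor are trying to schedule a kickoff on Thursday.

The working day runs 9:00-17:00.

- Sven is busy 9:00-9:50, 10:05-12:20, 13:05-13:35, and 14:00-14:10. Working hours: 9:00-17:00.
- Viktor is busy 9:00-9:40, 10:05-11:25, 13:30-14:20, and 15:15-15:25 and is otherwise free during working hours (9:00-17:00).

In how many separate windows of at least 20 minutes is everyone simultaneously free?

3

Sven free within 09:00–17:00: 09:50–10:05, 12:20–13:05, 13:35–14:00, 14:10–17:00.
Viktor free within 09:00–17:00: 09:40–10:05, 11:25–13:30, 14:20–15:15, 15:25–17:00.
Sven ∩ Viktor: 09:50–10:05, 12:20–13:05, 14:20–15:15, 15:25–17:00.
Windows ≥ 20 min: 12:20–13:05, 14:20–15:15, 15:25–17:00.
That's 3 windows.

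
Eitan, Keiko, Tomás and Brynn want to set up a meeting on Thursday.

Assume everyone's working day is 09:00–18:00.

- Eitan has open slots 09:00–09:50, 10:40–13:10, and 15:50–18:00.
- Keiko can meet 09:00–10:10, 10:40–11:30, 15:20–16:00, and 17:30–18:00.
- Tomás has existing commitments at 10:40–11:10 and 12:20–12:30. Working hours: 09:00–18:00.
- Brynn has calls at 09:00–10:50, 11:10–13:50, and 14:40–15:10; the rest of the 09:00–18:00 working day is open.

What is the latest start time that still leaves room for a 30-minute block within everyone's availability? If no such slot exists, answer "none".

17:30

Tomás free within 09:00–18:00: 09:00–10:40, 11:10–12:20, 12:30–18:00.
Brynn free within 09:00–18:00: 10:50–11:10, 13:50–14:40, 15:10–18:00.
Eitan ∩ Keiko: 09:00–09:50, 10:40–11:30, 15:50–16:00, 17:30–18:00.
Eitan ∩ Keiko ∩ Tomás: 09:00–09:50, 11:10–11:30, 15:50–16:00, 17:30–18:00.
Eitan ∩ Keiko ∩ Tomás ∩ Brynn: 15:50–16:00, 17:30–18:00.
Windows ≥ 30 min: 17:30–18:00.
Latest start in the last window 17:30–18:00 is 18:00 − 30 min = 17:30.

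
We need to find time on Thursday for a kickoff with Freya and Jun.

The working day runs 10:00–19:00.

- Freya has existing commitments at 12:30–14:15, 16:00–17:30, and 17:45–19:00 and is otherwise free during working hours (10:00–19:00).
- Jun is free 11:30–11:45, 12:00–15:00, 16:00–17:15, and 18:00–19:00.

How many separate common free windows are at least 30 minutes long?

2

Freya free within 10:00–19:00: 10:00–12:30, 14:15–16:00, 17:30–17:45.
Freya ∩ Jun: 11:30–11:45, 12:00–12:30, 14:15–15:00.
Windows ≥ 30 min: 12:00–12:30, 14:15–15:00.
That's 2 windows.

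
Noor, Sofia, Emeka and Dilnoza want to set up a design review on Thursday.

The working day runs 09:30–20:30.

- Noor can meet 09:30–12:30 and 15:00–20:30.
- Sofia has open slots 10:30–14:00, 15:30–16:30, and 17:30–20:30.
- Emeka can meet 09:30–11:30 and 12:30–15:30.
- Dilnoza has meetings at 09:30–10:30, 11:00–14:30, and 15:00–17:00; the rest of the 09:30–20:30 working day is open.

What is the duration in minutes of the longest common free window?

Dilnoza free within 09:30–20:30: 10:30–11:00, 14:30–15:00, 17:00–20:30.
Noor ∩ Sofia: 10:30–12:30, 15:30–16:30, 17:30–20:30.
Noor ∩ Sofia ∩ Emeka: 10:30–11:30.
Noor ∩ Sofia ∩ Emeka ∩ Dilnoza: 10:30–11:00.
Single common window of 30 minutes.

30 minutes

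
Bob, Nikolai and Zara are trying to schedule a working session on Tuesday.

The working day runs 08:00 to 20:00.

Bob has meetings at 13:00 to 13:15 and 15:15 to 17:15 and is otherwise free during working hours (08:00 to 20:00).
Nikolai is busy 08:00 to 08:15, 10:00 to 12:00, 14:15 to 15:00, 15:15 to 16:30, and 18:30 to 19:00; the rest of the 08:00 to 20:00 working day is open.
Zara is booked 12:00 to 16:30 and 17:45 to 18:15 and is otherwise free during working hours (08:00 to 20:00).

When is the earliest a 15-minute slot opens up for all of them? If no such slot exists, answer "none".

Bob free within 08:00–20:00: 08:00–13:00, 13:15–15:15, 17:15–20:00.
Nikolai free within 08:00–20:00: 08:15–10:00, 12:00–14:15, 15:00–15:15, 16:30–18:30, 19:00–20:00.
Zara free within 08:00–20:00: 08:00–12:00, 16:30–17:45, 18:15–20:00.
Bob ∩ Nikolai: 08:15–10:00, 12:00–13:00, 13:15–14:15, 15:00–15:15, 17:15–18:30, 19:00–20:00.
Bob ∩ Nikolai ∩ Zara: 08:15–10:00, 17:15–17:45, 18:15–18:30, 19:00–20:00.
Windows ≥ 15 min: 08:15–10:00, 17:15–17:45, 18:15–18:30, 19:00–20:00.
Earliest such window starts at 08:15.

08:15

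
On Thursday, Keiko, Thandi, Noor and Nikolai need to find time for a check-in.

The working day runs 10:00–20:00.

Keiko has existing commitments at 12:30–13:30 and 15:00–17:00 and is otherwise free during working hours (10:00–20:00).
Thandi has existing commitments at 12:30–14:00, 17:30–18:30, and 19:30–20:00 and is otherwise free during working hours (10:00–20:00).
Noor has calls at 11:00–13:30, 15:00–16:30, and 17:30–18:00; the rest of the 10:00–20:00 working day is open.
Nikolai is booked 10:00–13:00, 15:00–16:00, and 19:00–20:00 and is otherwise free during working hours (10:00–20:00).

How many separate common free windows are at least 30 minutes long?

3

Keiko free within 10:00–20:00: 10:00–12:30, 13:30–15:00, 17:00–20:00.
Thandi free within 10:00–20:00: 10:00–12:30, 14:00–17:30, 18:30–19:30.
Noor free within 10:00–20:00: 10:00–11:00, 13:30–15:00, 16:30–17:30, 18:00–20:00.
Nikolai free within 10:00–20:00: 13:00–15:00, 16:00–19:00.
Keiko ∩ Thandi: 10:00–12:30, 14:00–15:00, 17:00–17:30, 18:30–19:30.
Keiko ∩ Thandi ∩ Noor: 10:00–11:00, 14:00–15:00, 17:00–17:30, 18:30–19:30.
Keiko ∩ Thandi ∩ Noor ∩ Nikolai: 14:00–15:00, 17:00–17:30, 18:30–19:00.
Windows ≥ 30 min: 14:00–15:00, 17:00–17:30, 18:30–19:00.
That's 3 windows.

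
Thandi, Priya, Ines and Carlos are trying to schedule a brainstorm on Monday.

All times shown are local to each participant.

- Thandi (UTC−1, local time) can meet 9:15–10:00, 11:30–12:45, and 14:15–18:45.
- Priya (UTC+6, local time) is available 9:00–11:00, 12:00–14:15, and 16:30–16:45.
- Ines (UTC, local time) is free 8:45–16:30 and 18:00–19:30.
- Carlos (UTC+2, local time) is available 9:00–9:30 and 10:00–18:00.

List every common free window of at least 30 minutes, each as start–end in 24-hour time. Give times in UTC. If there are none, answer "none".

Thandi → UTC: 10:15–11:00, 12:30–13:45, 15:15–19:45.
Priya → UTC: 03:00–05:00, 06:00–08:15, 10:30–10:45.
Ines → UTC: 08:45–16:30, 18:00–19:30.
Carlos → UTC: 07:00–07:30, 08:00–16:00.
Thandi ∩ Priya: 10:30–10:45.
Thandi ∩ Priya ∩ Ines: 10:30–10:45.
Thandi ∩ Priya ∩ Ines ∩ Carlos: 10:30–10:45.
Windows ≥ 30 min: (none).

none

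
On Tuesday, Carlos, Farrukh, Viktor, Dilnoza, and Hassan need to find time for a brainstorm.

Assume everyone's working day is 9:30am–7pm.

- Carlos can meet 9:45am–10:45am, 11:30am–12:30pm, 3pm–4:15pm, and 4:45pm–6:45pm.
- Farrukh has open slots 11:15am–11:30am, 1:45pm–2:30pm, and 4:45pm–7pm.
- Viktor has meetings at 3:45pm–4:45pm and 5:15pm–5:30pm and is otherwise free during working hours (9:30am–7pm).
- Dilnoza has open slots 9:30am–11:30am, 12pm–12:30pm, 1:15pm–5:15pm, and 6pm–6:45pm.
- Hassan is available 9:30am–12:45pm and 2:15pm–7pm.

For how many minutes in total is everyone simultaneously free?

Viktor free within 09:30–19:00: 09:30–15:45, 16:45–17:15, 17:30–19:00.
Carlos ∩ Farrukh: 16:45–18:45.
Carlos ∩ Farrukh ∩ Viktor: 16:45–17:15, 17:30–18:45.
Carlos ∩ Farrukh ∩ Viktor ∩ Dilnoza: 16:45–17:15, 18:00–18:45.
Carlos ∩ Farrukh ∩ Viktor ∩ Dilnoza ∩ Hassan: 16:45–17:15, 18:00–18:45.
Total common minutes: 30 + 45 = 75.

75 minutes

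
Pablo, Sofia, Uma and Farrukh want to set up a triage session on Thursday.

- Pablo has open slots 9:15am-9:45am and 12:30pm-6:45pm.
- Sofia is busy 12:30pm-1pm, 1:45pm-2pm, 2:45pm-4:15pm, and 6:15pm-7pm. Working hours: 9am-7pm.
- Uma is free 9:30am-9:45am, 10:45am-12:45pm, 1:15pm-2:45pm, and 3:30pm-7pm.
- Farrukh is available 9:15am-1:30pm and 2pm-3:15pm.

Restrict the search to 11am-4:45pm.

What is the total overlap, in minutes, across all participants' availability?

60 minutes

Sofia free within 09:00–19:00: 09:00–12:30, 13:00–13:45, 14:00–14:45, 16:15–18:15.
Pablo ∩ Sofia: 09:15–09:45, 13:00–13:45, 14:00–14:45, 16:15–18:15.
Pablo ∩ Sofia ∩ Uma: 09:30–09:45, 13:15–13:45, 14:00–14:45, 16:15–18:15.
Pablo ∩ Sofia ∩ Uma ∩ Farrukh: 09:30–09:45, 13:15–13:30, 14:00–14:45.
Restricted to 11:00–16:45: 13:15–13:30, 14:00–14:45.
Total common minutes: 15 + 45 = 60.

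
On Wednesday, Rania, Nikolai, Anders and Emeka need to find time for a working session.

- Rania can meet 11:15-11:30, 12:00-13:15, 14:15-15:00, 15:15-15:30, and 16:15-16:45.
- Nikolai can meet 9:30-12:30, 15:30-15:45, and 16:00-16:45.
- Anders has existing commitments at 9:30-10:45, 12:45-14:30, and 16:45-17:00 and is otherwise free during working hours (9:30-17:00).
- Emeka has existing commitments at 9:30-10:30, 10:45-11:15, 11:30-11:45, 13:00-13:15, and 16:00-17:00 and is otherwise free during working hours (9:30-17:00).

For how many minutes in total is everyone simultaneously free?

Anders free within 09:30–17:00: 10:45–12:45, 14:30–16:45.
Emeka free within 09:30–17:00: 10:30–10:45, 11:15–11:30, 11:45–13:00, 13:15–16:00.
Rania ∩ Nikolai: 11:15–11:30, 12:00–12:30, 16:15–16:45.
Rania ∩ Nikolai ∩ Anders: 11:15–11:30, 12:00–12:30, 16:15–16:45.
Rania ∩ Nikolai ∩ Anders ∩ Emeka: 11:15–11:30, 12:00–12:30.
Total common minutes: 15 + 30 = 45.

45 minutes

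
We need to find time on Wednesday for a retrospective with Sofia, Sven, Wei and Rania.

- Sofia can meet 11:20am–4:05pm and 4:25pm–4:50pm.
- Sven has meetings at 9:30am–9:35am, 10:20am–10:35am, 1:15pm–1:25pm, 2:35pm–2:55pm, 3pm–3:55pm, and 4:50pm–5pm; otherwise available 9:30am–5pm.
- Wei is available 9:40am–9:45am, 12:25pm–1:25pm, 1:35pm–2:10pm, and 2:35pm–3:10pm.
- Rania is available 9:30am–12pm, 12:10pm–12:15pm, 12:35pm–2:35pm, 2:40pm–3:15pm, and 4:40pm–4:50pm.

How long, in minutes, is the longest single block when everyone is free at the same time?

Sven free within 09:30–17:00: 09:35–10:20, 10:35–13:15, 13:25–14:35, 14:55–15:00, 15:55–16:50.
Sofia ∩ Sven: 11:20–13:15, 13:25–14:35, 14:55–15:00, 15:55–16:05, 16:25–16:50.
Sofia ∩ Sven ∩ Wei: 12:25–13:15, 13:35–14:10, 14:55–15:00.
Sofia ∩ Sven ∩ Wei ∩ Rania: 12:35–13:15, 13:35–14:10, 14:55–15:00.
Common window lengths: 40, 35, 5 min; longest is 40.

40 minutes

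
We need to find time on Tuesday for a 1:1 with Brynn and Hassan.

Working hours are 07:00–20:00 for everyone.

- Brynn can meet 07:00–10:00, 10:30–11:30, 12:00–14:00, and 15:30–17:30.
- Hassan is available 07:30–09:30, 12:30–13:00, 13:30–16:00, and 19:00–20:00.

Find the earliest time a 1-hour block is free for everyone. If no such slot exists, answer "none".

07:30

Brynn ∩ Hassan: 07:30–09:30, 12:30–13:00, 13:30–14:00, 15:30–16:00.
Windows ≥ 60 min: 07:30–09:30.
Earliest such window starts at 07:30.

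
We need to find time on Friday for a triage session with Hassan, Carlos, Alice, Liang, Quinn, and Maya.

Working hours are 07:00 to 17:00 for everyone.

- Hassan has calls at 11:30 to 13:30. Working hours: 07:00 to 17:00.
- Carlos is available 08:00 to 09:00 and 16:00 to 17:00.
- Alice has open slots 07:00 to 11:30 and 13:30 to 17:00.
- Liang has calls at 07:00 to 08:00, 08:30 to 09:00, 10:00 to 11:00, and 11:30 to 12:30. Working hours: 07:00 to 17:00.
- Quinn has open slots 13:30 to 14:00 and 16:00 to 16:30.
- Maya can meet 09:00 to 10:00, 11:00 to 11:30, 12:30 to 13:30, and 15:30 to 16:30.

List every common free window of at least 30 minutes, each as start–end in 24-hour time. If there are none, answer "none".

Hassan free within 07:00–17:00: 07:00–11:30, 13:30–17:00.
Liang free within 07:00–17:00: 08:00–08:30, 09:00–10:00, 11:00–11:30, 12:30–17:00.
Hassan ∩ Carlos: 08:00–09:00, 16:00–17:00.
Hassan ∩ Carlos ∩ Alice: 08:00–09:00, 16:00–17:00.
Hassan ∩ Carlos ∩ Alice ∩ Liang: 08:00–08:30, 16:00–17:00.
Hassan ∩ Carlos ∩ Alice ∩ Liang ∩ Quinn: 16:00–16:30.
Hassan ∩ Carlos ∩ Alice ∩ Liang ∩ Quinn ∩ Maya: 16:00–16:30.
Windows ≥ 30 min: 16:00–16:30.

16:00–16:30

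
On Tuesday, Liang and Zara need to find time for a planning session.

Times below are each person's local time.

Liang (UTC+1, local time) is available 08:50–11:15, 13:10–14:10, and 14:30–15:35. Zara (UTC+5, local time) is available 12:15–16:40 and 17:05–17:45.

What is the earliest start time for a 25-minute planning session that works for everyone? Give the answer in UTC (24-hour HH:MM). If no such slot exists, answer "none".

07:50

Liang → UTC: 07:50–10:15, 12:10–13:10, 13:30–14:35.
Zara → UTC: 07:15–11:40, 12:05–12:45.
Liang ∩ Zara: 07:50–10:15, 12:10–12:45.
Windows ≥ 25 min: 07:50–10:15, 12:10–12:45.
Earliest such window starts at 07:50.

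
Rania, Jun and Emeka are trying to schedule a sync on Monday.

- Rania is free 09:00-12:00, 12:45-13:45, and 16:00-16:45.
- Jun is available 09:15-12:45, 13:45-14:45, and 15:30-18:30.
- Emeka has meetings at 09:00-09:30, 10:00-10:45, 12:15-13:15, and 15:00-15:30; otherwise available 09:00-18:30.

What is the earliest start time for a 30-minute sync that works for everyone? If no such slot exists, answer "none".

09:30

Emeka free within 09:00–18:30: 09:30–10:00, 10:45–12:15, 13:15–15:00, 15:30–18:30.
Rania ∩ Jun: 09:15–12:00, 16:00–16:45.
Rania ∩ Jun ∩ Emeka: 09:30–10:00, 10:45–12:00, 16:00–16:45.
Windows ≥ 30 min: 09:30–10:00, 10:45–12:00, 16:00–16:45.
Earliest such window starts at 09:30.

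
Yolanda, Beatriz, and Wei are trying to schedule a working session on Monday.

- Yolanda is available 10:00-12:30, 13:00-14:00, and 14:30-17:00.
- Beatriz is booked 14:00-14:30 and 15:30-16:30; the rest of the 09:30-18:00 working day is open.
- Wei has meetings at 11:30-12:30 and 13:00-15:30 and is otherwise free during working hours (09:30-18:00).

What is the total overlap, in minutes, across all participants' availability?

120 minutes

Beatriz free within 09:30–18:00: 09:30–14:00, 14:30–15:30, 16:30–18:00.
Wei free within 09:30–18:00: 09:30–11:30, 12:30–13:00, 15:30–18:00.
Yolanda ∩ Beatriz: 10:00–12:30, 13:00–14:00, 14:30–15:30, 16:30–17:00.
Yolanda ∩ Beatriz ∩ Wei: 10:00–11:30, 16:30–17:00.
Total common minutes: 90 + 30 = 120.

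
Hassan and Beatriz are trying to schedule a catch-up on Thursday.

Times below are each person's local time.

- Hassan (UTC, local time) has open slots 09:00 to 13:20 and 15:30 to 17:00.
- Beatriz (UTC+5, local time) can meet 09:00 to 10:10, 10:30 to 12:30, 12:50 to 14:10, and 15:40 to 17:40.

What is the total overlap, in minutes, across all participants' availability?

130 minutes

Hassan → UTC: 09:00–13:20, 15:30–17:00.
Beatriz → UTC: 04:00–05:10, 05:30–07:30, 07:50–09:10, 10:40–12:40.
Hassan ∩ Beatriz: 09:00–09:10, 10:40–12:40.
Total common minutes: 10 + 120 = 130.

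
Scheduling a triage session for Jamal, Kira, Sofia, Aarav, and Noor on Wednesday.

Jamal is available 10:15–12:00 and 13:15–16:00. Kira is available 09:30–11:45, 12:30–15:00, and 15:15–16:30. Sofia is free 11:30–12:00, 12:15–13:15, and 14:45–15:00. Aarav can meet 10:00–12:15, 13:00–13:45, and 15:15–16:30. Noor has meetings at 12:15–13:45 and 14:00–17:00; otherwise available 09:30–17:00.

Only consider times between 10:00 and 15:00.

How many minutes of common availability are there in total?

15 minutes

Noor free within 09:30–17:00: 09:30–12:15, 13:45–14:00.
Jamal ∩ Kira: 10:15–11:45, 13:15–15:00, 15:15–16:00.
Jamal ∩ Kira ∩ Sofia: 11:30–11:45, 14:45–15:00.
Jamal ∩ Kira ∩ Sofia ∩ Aarav: 11:30–11:45.
Jamal ∩ Kira ∩ Sofia ∩ Aarav ∩ Noor: 11:30–11:45.
Restricted to 10:00–15:00: 11:30–11:45.
Total common minutes: 15.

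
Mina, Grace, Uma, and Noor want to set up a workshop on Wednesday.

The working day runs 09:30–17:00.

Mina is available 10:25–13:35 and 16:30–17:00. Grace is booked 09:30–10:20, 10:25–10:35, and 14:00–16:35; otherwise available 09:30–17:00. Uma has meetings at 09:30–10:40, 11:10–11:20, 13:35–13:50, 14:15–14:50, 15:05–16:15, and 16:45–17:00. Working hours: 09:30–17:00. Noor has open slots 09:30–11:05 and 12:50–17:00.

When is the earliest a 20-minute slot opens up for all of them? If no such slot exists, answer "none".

10:40

Grace free within 09:30–17:00: 10:20–10:25, 10:35–14:00, 16:35–17:00.
Uma free within 09:30–17:00: 10:40–11:10, 11:20–13:35, 13:50–14:15, 14:50–15:05, 16:15–16:45.
Mina ∩ Grace: 10:35–13:35, 16:35–17:00.
Mina ∩ Grace ∩ Uma: 10:40–11:10, 11:20–13:35, 16:35–16:45.
Mina ∩ Grace ∩ Uma ∩ Noor: 10:40–11:05, 12:50–13:35, 16:35–16:45.
Windows ≥ 20 min: 10:40–11:05, 12:50–13:35.
Earliest such window starts at 10:40.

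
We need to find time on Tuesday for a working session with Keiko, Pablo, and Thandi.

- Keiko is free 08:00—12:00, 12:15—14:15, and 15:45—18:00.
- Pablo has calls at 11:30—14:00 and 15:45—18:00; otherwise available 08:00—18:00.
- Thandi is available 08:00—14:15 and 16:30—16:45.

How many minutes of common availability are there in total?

225 minutes

Pablo free within 08:00–18:00: 08:00–11:30, 14:00–15:45.
Keiko ∩ Pablo: 08:00–11:30, 14:00–14:15.
Keiko ∩ Pablo ∩ Thandi: 08:00–11:30, 14:00–14:15.
Total common minutes: 210 + 15 = 225.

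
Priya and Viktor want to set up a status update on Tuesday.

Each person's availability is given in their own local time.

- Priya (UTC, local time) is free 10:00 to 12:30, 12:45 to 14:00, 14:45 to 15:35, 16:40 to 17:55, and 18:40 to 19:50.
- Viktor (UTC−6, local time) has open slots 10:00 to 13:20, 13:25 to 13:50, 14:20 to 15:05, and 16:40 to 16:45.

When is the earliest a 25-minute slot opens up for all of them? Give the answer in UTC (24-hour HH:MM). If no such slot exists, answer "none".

Priya → UTC: 10:00–12:30, 12:45–14:00, 14:45–15:35, 16:40–17:55, 18:40–19:50.
Viktor → UTC: 16:00–19:20, 19:25–19:50, 20:20–21:05, 22:40–22:45.
Priya ∩ Viktor: 16:40–17:55, 18:40–19:20, 19:25–19:50.
Windows ≥ 25 min: 16:40–17:55, 18:40–19:20, 19:25–19:50.
Earliest such window starts at 16:40.

16:40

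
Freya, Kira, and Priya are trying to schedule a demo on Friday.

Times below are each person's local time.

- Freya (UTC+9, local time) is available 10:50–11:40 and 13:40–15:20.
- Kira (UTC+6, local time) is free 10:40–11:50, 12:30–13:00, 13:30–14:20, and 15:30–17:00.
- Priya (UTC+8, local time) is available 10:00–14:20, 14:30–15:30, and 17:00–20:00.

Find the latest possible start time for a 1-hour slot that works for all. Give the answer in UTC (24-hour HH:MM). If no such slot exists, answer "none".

04:50

Freya → UTC: 01:50–02:40, 04:40–06:20.
Kira → UTC: 04:40–05:50, 06:30–07:00, 07:30–08:20, 09:30–11:00.
Priya → UTC: 02:00–06:20, 06:30–07:30, 09:00–12:00.
Freya ∩ Kira: 04:40–05:50.
Freya ∩ Kira ∩ Priya: 04:40–05:50.
Windows ≥ 60 min: 04:40–05:50.
Latest start in the last window 04:40–05:50 is 05:50 − 60 min = 04:50.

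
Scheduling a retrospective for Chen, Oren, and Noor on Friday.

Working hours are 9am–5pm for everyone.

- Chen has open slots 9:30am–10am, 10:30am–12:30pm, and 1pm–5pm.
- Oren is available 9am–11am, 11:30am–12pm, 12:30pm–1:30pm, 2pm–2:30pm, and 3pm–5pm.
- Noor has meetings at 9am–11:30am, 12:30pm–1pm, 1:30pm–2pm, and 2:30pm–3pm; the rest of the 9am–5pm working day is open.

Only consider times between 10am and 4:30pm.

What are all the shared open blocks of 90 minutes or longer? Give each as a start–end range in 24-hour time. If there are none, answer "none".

Noor free within 09:00–17:00: 11:30–12:30, 13:00–13:30, 14:00–14:30, 15:00–17:00.
Chen ∩ Oren: 09:30–10:00, 10:30–11:00, 11:30–12:00, 13:00–13:30, 14:00–14:30, 15:00–17:00.
Chen ∩ Oren ∩ Noor: 11:30–12:00, 13:00–13:30, 14:00–14:30, 15:00–17:00.
Restricted to 10:00–16:30: 11:30–12:00, 13:00–13:30, 14:00–14:30, 15:00–16:30.
Windows ≥ 90 min: 15:00–16:30.

15:00–16:30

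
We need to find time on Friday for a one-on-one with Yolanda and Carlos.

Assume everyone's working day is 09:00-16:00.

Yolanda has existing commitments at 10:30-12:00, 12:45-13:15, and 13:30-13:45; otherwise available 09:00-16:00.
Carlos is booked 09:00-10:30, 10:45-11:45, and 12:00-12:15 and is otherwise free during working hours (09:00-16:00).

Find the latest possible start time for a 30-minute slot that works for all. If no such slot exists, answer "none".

15:30

Yolanda free within 09:00–16:00: 09:00–10:30, 12:00–12:45, 13:15–13:30, 13:45–16:00.
Carlos free within 09:00–16:00: 10:30–10:45, 11:45–12:00, 12:15–16:00.
Yolanda ∩ Carlos: 12:15–12:45, 13:15–13:30, 13:45–16:00.
Windows ≥ 30 min: 12:15–12:45, 13:45–16:00.
Latest start in the last window 13:45–16:00 is 16:00 − 30 min = 15:30.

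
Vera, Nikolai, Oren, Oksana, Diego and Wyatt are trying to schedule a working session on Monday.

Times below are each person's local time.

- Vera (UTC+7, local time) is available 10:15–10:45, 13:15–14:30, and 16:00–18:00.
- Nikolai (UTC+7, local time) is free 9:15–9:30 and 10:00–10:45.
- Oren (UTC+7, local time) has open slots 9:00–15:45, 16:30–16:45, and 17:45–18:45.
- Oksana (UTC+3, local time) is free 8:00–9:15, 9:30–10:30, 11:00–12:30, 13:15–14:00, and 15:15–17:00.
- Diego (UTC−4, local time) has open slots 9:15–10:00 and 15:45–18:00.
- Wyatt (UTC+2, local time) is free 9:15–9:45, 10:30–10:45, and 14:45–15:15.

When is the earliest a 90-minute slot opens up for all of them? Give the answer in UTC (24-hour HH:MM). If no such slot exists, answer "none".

Vera → UTC: 03:15–03:45, 06:15–07:30, 09:00–11:00.
Nikolai → UTC: 02:15–02:30, 03:00–03:45.
Oren → UTC: 02:00–08:45, 09:30–09:45, 10:45–11:45.
Oksana → UTC: 05:00–06:15, 06:30–07:30, 08:00–09:30, 10:15–11:00, 12:15–14:00.
Diego → UTC: 13:15–14:00, 19:45–22:00.
Wyatt → UTC: 07:15–07:45, 08:30–08:45, 12:45–13:15.
Vera ∩ Nikolai: 03:15–03:45.
Vera ∩ Nikolai ∩ Oren: 03:15–03:45.
Vera ∩ Nikolai ∩ Oren ∩ Oksana: (none).
Vera ∩ Nikolai ∩ Oren ∩ Oksana ∩ Diego: (none).
Vera ∩ Nikolai ∩ Oren ∩ Oksana ∩ Diego ∩ Wyatt: (none).
Windows ≥ 90 min: (none).

none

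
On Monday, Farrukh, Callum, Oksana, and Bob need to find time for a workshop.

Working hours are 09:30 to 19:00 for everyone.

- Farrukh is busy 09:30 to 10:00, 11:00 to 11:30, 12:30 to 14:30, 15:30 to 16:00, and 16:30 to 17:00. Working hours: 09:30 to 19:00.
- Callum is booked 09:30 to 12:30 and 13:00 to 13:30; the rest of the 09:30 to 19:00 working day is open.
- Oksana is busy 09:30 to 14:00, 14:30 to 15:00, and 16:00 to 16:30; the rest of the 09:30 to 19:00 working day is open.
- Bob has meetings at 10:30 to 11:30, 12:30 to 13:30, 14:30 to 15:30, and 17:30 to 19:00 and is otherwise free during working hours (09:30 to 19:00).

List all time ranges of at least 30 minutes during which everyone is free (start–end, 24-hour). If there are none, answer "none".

Farrukh free within 09:30–19:00: 10:00–11:00, 11:30–12:30, 14:30–15:30, 16:00–16:30, 17:00–19:00.
Callum free within 09:30–19:00: 12:30–13:00, 13:30–19:00.
Oksana free within 09:30–19:00: 14:00–14:30, 15:00–16:00, 16:30–19:00.
Bob free within 09:30–19:00: 09:30–10:30, 11:30–12:30, 13:30–14:30, 15:30–17:30.
Farrukh ∩ Callum: 14:30–15:30, 16:00–16:30, 17:00–19:00.
Farrukh ∩ Callum ∩ Oksana: 15:00–15:30, 17:00–19:00.
Farrukh ∩ Callum ∩ Oksana ∩ Bob: 17:00–17:30.
Windows ≥ 30 min: 17:00–17:30.

17:00–17:30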